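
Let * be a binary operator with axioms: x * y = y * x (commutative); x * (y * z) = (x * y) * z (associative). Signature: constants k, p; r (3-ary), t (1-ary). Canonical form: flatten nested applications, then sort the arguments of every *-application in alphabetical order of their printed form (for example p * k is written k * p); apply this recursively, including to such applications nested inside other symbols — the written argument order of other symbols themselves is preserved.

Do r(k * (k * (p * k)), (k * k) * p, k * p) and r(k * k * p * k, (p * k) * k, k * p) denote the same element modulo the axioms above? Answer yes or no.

Answer: yes — both canonical forms are r(k * k * k * p, k * k * p, k * p)

Derivation:
Left:  r(k * (k * (p * k)), (k * k) * p, k * p)
  Focus inside:  k * (k * (p * k))
  Un-nest:  k * k * p * k
  Order the arguments:  k * k * k * p
  Reassemble:  r(k * k * k * p, k * k * p, k * p)
Right:  r(k * k * p * k, (p * k) * k, k * p)
  Focus inside:  (p * k) * k
  Flatten:  p * k * k
  Order the arguments:  k * k * p
  Put back:  r(k * k * k * p, k * k * p, k * p)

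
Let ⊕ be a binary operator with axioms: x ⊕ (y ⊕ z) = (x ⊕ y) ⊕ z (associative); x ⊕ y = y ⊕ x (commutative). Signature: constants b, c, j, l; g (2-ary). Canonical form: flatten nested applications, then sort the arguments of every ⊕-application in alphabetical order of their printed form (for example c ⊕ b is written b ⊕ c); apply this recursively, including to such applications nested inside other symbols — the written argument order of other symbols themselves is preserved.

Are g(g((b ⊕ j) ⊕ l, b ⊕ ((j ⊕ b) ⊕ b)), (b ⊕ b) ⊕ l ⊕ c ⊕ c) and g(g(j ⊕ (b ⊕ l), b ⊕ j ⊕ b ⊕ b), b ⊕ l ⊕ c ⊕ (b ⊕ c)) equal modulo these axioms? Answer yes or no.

Left:  g(g((b ⊕ j) ⊕ l, b ⊕ ((j ⊕ b) ⊕ b)), (b ⊕ b) ⊕ l ⊕ c ⊕ c)
  Focus inside:  (b ⊕ b) ⊕ l ⊕ c ⊕ c
  Un-nest:  b ⊕ b ⊕ l ⊕ c ⊕ c
  Sort:  b ⊕ b ⊕ c ⊕ c ⊕ l
  Reassemble:  g(g(b ⊕ j ⊕ l, b ⊕ b ⊕ b ⊕ j), b ⊕ b ⊕ c ⊕ c ⊕ l)
Right:  g(g(j ⊕ (b ⊕ l), b ⊕ j ⊕ b ⊕ b), b ⊕ l ⊕ c ⊕ (b ⊕ c))
  Focus inside:  b ⊕ l ⊕ c ⊕ (b ⊕ c)
  Un-nest:  b ⊕ l ⊕ c ⊕ b ⊕ c
  Sort:  b ⊕ b ⊕ c ⊕ c ⊕ l
  Reassemble:  g(g(b ⊕ j ⊕ l, b ⊕ b ⊕ b ⊕ j), b ⊕ b ⊕ c ⊕ c ⊕ l)

Answer: yes — both canonical forms are g(g(b ⊕ j ⊕ l, b ⊕ b ⊕ b ⊕ j), b ⊕ b ⊕ c ⊕ c ⊕ l)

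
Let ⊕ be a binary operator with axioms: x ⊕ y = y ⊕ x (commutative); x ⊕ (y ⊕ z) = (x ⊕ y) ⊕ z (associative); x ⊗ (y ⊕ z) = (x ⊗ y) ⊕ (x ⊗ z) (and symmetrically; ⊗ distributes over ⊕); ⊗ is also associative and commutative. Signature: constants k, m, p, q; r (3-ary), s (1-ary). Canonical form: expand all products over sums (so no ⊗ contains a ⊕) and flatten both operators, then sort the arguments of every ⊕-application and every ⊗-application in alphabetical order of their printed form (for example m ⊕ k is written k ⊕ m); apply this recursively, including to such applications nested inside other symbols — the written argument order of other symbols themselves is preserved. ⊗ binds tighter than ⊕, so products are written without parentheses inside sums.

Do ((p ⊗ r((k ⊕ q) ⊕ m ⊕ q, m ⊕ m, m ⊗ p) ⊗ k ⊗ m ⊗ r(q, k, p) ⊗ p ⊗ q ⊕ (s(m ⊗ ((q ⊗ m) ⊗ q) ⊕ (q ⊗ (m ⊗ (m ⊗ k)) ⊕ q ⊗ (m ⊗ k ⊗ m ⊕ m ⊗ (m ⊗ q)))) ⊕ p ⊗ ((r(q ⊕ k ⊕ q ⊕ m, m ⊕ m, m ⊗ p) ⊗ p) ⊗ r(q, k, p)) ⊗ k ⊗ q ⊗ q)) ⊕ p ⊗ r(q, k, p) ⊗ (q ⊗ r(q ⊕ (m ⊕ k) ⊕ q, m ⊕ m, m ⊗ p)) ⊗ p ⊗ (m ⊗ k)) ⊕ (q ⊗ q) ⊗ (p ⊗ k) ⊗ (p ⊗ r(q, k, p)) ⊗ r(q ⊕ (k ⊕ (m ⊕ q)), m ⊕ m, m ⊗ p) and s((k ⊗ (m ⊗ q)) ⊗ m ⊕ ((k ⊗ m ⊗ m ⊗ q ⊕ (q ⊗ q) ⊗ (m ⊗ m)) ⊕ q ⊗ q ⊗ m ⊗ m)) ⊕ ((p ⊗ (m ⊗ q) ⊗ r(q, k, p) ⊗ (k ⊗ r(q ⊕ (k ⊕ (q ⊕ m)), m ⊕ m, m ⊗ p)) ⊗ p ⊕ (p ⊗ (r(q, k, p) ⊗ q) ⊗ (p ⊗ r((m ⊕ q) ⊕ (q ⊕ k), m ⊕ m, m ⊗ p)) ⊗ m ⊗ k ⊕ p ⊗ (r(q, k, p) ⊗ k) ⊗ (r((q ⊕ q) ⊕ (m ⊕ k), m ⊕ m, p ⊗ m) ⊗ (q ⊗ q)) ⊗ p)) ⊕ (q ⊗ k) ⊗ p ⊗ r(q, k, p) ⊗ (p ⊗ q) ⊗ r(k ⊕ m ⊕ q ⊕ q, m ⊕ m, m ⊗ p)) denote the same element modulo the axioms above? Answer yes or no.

Left:  ((p ⊗ r((k ⊕ q) ⊕ m ⊕ q, m ⊕ m, m ⊗ p) ⊗ k ⊗ m ⊗ r(q, k, p) ⊗ p ⊗ q ⊕ (s(m ⊗ ((q ⊗ m) ⊗ q) ⊕ (q ⊗ (m ⊗ (m ⊗ k)) ⊕ q ⊗ (m ⊗ k ⊗ m ⊕ m ⊗ (m ⊗ q)))) ⊕ p ⊗ ((r(q ⊕ k ⊕ q ⊕ m, m ⊕ m, m ⊗ p) ⊗ p) ⊗ r(q, k, p)) ⊗ k ⊗ q ⊗ q)) ⊕ p ⊗ r(q, k, p) ⊗ (q ⊗ r(q ⊕ (m ⊕ k) ⊕ q, m ⊕ m, m ⊗ p)) ⊗ p ⊗ (m ⊗ k)) ⊕ (q ⊗ q) ⊗ (p ⊗ k) ⊗ (p ⊗ r(q, k, p)) ⊗ r(q ⊕ (k ⊕ (m ⊕ q)), m ⊕ m, m ⊗ p)
  Distribute:  k ⊗ m ⊗ p ⊗ p ⊗ q ⊗ r(k ⊕ m ⊕ q ⊕ q, m ⊕ m, m ⊗ p) ⊗ r(q, k, p) ⊕ s(k ⊗ m ⊗ m ⊗ q ⊕ k ⊗ m ⊗ m ⊗ q ⊕ m ⊗ m ⊗ q ⊗ q ⊕ m ⊗ m ⊗ q ⊗ q) ⊕ k ⊗ p ⊗ p ⊗ q ⊗ q ⊗ r(k ⊕ m ⊕ q ⊕ q, m ⊕ m, m ⊗ p) ⊗ r(q, k, p) ⊕ k ⊗ m ⊗ p ⊗ p ⊗ q ⊗ r(k ⊕ m ⊕ q ⊕ q, m ⊕ m, m ⊗ p) ⊗ r(q, k, p) ⊕ k ⊗ p ⊗ p ⊗ q ⊗ q ⊗ r(k ⊕ m ⊕ q ⊕ q, m ⊕ m, m ⊗ p) ⊗ r(q, k, p)
  Sort arguments:  k ⊗ m ⊗ p ⊗ p ⊗ q ⊗ r(k ⊕ m ⊕ q ⊕ q, m ⊕ m, m ⊗ p) ⊗ r(q, k, p) ⊕ k ⊗ m ⊗ p ⊗ p ⊗ q ⊗ r(k ⊕ m ⊕ q ⊕ q, m ⊕ m, m ⊗ p) ⊗ r(q, k, p) ⊕ k ⊗ p ⊗ p ⊗ q ⊗ q ⊗ r(k ⊕ m ⊕ q ⊕ q, m ⊕ m, m ⊗ p) ⊗ r(q, k, p) ⊕ k ⊗ p ⊗ p ⊗ q ⊗ q ⊗ r(k ⊕ m ⊕ q ⊕ q, m ⊕ m, m ⊗ p) ⊗ r(q, k, p) ⊕ s(k ⊗ m ⊗ m ⊗ q ⊕ k ⊗ m ⊗ m ⊗ q ⊕ m ⊗ m ⊗ q ⊗ q ⊕ m ⊗ m ⊗ q ⊗ q)
Right:  s((k ⊗ (m ⊗ q)) ⊗ m ⊕ ((k ⊗ m ⊗ m ⊗ q ⊕ (q ⊗ q) ⊗ (m ⊗ m)) ⊕ q ⊗ q ⊗ m ⊗ m)) ⊕ ((p ⊗ (m ⊗ q) ⊗ r(q, k, p) ⊗ (k ⊗ r(q ⊕ (k ⊕ (q ⊕ m)), m ⊕ m, m ⊗ p)) ⊗ p ⊕ (p ⊗ (r(q, k, p) ⊗ q) ⊗ (p ⊗ r((m ⊕ q) ⊕ (q ⊕ k), m ⊕ m, m ⊗ p)) ⊗ m ⊗ k ⊕ p ⊗ (r(q, k, p) ⊗ k) ⊗ (r((q ⊕ q) ⊕ (m ⊕ k), m ⊕ m, p ⊗ m) ⊗ (q ⊗ q)) ⊗ p)) ⊕ (q ⊗ k) ⊗ p ⊗ r(q, k, p) ⊗ (p ⊗ q) ⊗ r(k ⊕ m ⊕ q ⊕ q, m ⊕ m, m ⊗ p))
  Un-nest:  s(k ⊗ m ⊗ m ⊗ q ⊕ k ⊗ m ⊗ m ⊗ q ⊕ m ⊗ m ⊗ q ⊗ q ⊕ m ⊗ m ⊗ q ⊗ q) ⊕ k ⊗ m ⊗ p ⊗ p ⊗ q ⊗ r(k ⊕ m ⊕ q ⊕ q, m ⊕ m, m ⊗ p) ⊗ r(q, k, p) ⊕ k ⊗ m ⊗ p ⊗ p ⊗ q ⊗ r(k ⊕ m ⊕ q ⊕ q, m ⊕ m, m ⊗ p) ⊗ r(q, k, p) ⊕ k ⊗ p ⊗ p ⊗ q ⊗ q ⊗ r(k ⊕ m ⊕ q ⊕ q, m ⊕ m, m ⊗ p) ⊗ r(q, k, p) ⊕ k ⊗ p ⊗ p ⊗ q ⊗ q ⊗ r(k ⊕ m ⊕ q ⊕ q, m ⊕ m, m ⊗ p) ⊗ r(q, k, p)
  Order the arguments:  k ⊗ m ⊗ p ⊗ p ⊗ q ⊗ r(k ⊕ m ⊕ q ⊕ q, m ⊕ m, m ⊗ p) ⊗ r(q, k, p) ⊕ k ⊗ m ⊗ p ⊗ p ⊗ q ⊗ r(k ⊕ m ⊕ q ⊕ q, m ⊕ m, m ⊗ p) ⊗ r(q, k, p) ⊕ k ⊗ p ⊗ p ⊗ q ⊗ q ⊗ r(k ⊕ m ⊕ q ⊕ q, m ⊕ m, m ⊗ p) ⊗ r(q, k, p) ⊕ k ⊗ p ⊗ p ⊗ q ⊗ q ⊗ r(k ⊕ m ⊕ q ⊕ q, m ⊕ m, m ⊗ p) ⊗ r(q, k, p) ⊕ s(k ⊗ m ⊗ m ⊗ q ⊕ k ⊗ m ⊗ m ⊗ q ⊕ m ⊗ m ⊗ q ⊗ q ⊕ m ⊗ m ⊗ q ⊗ q)

Answer: yes — both canonical forms are k ⊗ m ⊗ p ⊗ p ⊗ q ⊗ r(k ⊕ m ⊕ q ⊕ q, m ⊕ m, m ⊗ p) ⊗ r(q, k, p) ⊕ k ⊗ m ⊗ p ⊗ p ⊗ q ⊗ r(k ⊕ m ⊕ q ⊕ q, m ⊕ m, m ⊗ p) ⊗ r(q, k, p) ⊕ k ⊗ p ⊗ p ⊗ q ⊗ q ⊗ r(k ⊕ m ⊕ q ⊕ q, m ⊕ m, m ⊗ p) ⊗ r(q, k, p) ⊕ k ⊗ p ⊗ p ⊗ q ⊗ q ⊗ r(k ⊕ m ⊕ q ⊕ q, m ⊕ m, m ⊗ p) ⊗ r(q, k, p) ⊕ s(k ⊗ m ⊗ m ⊗ q ⊕ k ⊗ m ⊗ m ⊗ q ⊕ m ⊗ m ⊗ q ⊗ q ⊕ m ⊗ m ⊗ q ⊗ q)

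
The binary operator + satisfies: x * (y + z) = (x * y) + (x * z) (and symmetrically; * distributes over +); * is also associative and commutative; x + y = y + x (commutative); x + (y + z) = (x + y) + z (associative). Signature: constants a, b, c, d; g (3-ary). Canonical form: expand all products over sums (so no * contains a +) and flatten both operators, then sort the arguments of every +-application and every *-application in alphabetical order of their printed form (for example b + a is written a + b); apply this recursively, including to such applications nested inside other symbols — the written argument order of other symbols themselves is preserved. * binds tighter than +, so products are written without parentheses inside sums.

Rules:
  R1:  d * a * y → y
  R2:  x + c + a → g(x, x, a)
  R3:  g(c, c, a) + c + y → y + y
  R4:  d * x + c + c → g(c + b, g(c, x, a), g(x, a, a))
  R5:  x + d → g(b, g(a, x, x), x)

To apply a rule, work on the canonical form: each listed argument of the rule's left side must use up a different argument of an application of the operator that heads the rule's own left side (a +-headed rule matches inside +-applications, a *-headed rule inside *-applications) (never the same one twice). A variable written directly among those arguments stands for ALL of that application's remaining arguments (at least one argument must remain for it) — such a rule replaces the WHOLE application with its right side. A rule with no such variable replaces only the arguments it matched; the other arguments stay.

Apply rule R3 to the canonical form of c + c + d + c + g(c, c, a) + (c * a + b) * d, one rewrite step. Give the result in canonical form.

Answer: a * c * d + a * c * d + b * d + b * d + c + c + c + c + d + d

Derivation:
Canonical form:  a * c * d + b * d + c + c + c + d + g(c, c, a)
Apply R3:  consuming c, g(c, c, a);  y := a * c * d + b * d + c + c + d
The variable takes the whole remainder — replace the entire application.
Result:  a * c * d + a * c * d + b * d + b * d + c + c + c + c + d + d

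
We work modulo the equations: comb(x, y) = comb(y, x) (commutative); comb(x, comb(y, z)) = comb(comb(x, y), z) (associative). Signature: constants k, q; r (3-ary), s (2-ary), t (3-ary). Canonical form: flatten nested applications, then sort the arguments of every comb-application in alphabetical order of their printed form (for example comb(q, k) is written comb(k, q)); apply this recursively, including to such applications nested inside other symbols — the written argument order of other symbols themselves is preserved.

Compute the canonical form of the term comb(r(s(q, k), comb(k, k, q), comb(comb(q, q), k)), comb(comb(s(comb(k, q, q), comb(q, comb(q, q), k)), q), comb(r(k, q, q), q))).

Answer: comb(q, q, r(k, q, q), r(s(q, k), comb(k, k, q), comb(k, q, q)), s(comb(k, q, q), comb(k, q, q, q)))

Derivation:
Flatten:  comb(r(s(q, k), comb(k, k, q), comb(comb(q, q), k)), s(comb(k, q, q), comb(q, comb(q, q), k)), q, r(k, q, q), q)
Simplify inside:  r(s(q, k), comb(k, k, q), comb(comb(q, q), k))  →  r(s(q, k), comb(k, k, q), comb(k, q, q))
Canonicalize subterm:  s(comb(k, q, q), comb(q, comb(q, q), k))  →  s(comb(k, q, q), comb(k, q, q, q))
Sort arguments:  comb(q, q, r(k, q, q), r(s(q, k), comb(k, k, q), comb(k, q, q)), s(comb(k, q, q), comb(k, q, q, q)))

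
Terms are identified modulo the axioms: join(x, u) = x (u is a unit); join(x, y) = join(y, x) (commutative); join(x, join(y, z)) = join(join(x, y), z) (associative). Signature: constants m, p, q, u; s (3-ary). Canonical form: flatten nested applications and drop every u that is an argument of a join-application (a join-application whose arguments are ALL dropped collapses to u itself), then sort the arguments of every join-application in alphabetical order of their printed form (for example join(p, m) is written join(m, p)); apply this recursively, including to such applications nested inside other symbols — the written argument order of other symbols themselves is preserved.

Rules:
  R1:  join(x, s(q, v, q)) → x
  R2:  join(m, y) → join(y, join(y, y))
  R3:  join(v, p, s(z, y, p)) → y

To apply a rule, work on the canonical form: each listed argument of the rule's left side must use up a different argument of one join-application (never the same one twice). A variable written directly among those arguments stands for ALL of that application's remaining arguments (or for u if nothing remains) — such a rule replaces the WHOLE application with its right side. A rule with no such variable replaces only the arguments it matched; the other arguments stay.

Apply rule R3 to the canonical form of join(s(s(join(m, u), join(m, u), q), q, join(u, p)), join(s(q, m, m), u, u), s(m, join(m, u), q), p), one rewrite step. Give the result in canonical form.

Canonical form:  join(p, s(m, m, q), s(q, m, m), s(s(m, m, q), q, p))
Match R3:  consume p, s(s(m, m, q), q, p);  v := join(s(m, m, q), s(q, m, m)), y := q, z := s(m, m, q)
The variable takes the whole remainder — replace the entire application.
Result:  q

Answer: q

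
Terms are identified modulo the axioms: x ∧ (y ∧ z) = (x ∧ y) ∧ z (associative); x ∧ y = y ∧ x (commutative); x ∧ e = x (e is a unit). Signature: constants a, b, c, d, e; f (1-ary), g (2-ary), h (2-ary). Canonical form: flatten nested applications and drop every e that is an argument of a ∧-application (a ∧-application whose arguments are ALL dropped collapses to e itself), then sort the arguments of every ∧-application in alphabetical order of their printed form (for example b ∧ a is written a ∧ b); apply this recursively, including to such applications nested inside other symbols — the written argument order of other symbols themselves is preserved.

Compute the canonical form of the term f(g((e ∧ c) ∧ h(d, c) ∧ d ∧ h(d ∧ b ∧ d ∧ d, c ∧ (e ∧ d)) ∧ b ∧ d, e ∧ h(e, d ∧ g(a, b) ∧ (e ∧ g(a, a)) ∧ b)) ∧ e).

Answer: f(g(b ∧ c ∧ d ∧ d ∧ h(b ∧ d ∧ d ∧ d, c ∧ d) ∧ h(d, c), h(e, b ∧ d ∧ g(a, a) ∧ g(a, b))))

Derivation:
Work inside:  g((e ∧ c) ∧ h(d, c) ∧ d ∧ h(d ∧ b ∧ d ∧ d, c ∧ (e ∧ d)) ∧ b ∧ d, e ∧ h(e, d ∧ g(a, b) ∧ (e ∧ g(a, a)) ∧ b)) ∧ e
Inside:  g((e ∧ c) ∧ h(d, c) ∧ d ∧ h(d ∧ b ∧ d ∧ d, c ∧ (e ∧ d)) ∧ b ∧ d, e ∧ h(e, d ∧ g(a, b) ∧ (e ∧ g(a, a)) ∧ b))  →  g(b ∧ c ∧ d ∧ d ∧ h(b ∧ d ∧ d ∧ d, c ∧ d) ∧ h(d, c), h(e, b ∧ d ∧ g(a, a) ∧ g(a, b)))
Drop the unit:  drop e
Order the arguments:  g(b ∧ c ∧ d ∧ d ∧ h(b ∧ d ∧ d ∧ d, c ∧ d) ∧ h(d, c), h(e, b ∧ d ∧ g(a, a) ∧ g(a, b)))
Reassemble:  f(g(b ∧ c ∧ d ∧ d ∧ h(b ∧ d ∧ d ∧ d, c ∧ d) ∧ h(d, c), h(e, b ∧ d ∧ g(a, a) ∧ g(a, b))))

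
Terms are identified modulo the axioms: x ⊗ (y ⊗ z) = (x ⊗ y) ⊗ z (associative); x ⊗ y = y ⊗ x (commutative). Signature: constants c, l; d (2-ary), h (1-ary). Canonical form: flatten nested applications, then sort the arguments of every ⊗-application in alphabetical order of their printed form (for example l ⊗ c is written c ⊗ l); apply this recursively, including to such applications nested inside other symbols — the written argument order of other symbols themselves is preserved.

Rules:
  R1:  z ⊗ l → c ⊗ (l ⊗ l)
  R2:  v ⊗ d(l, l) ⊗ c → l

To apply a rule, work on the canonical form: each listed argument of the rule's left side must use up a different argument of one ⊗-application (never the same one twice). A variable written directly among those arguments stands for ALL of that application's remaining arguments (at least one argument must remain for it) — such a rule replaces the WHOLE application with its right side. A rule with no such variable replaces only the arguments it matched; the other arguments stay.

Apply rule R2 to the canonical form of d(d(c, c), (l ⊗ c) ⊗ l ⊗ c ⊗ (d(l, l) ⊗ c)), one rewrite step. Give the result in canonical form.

Canonical form:  d(d(c, c), c ⊗ c ⊗ c ⊗ d(l, l) ⊗ l ⊗ l)
Match R2:  consume c, d(l, l);  v := c ⊗ c ⊗ l ⊗ l
Every leftover argument binds to the variable; the entire application is replaced.
New term:  d(d(c, c), l)

Answer: d(d(c, c), l)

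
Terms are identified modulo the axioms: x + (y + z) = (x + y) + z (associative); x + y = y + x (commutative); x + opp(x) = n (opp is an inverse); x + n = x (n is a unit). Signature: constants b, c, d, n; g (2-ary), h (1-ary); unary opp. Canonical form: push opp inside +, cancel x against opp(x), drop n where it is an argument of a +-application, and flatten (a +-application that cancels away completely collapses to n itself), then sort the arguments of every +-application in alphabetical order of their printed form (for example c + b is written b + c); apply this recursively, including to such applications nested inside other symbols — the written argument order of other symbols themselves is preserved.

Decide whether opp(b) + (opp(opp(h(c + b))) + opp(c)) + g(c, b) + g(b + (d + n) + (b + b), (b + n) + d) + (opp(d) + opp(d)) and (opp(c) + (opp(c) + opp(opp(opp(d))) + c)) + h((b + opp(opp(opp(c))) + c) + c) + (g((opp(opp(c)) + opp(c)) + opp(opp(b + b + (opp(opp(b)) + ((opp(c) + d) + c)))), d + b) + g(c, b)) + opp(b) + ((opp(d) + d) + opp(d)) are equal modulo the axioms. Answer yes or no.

Left:  opp(b) + (opp(opp(h(c + b))) + opp(c)) + g(c, b) + g(b + (d + n) + (b + b), (b + n) + d) + (opp(d) + opp(d))
  Push opp inside:  distribute opp over + and collapse double opp
  Collect terms:  opp(b) + h(b + c) + opp(c) + g(c, b) + g(b + b + b + d, b + d) + opp(d) + opp(d)
  Sort arguments:  g(b + b + b + d, b + d) + g(c, b) + h(b + c) + opp(b) + opp(c) + opp(d) + opp(d)
Right:  (opp(c) + (opp(c) + opp(opp(opp(d))) + c)) + h((b + opp(opp(opp(c))) + c) + c) + (g((opp(opp(c)) + opp(c)) + opp(opp(b + b + (opp(opp(b)) + ((opp(c) + d) + c)))), d + b) + g(c, b)) + opp(b) + ((opp(d) + d) + opp(d))
  Push opp inside:  distribute opp over + and collapse double opp
  Collect:  opp(c) + opp(d) + opp(d) + h(b + c) + g(b + b + b + d, b + d) + g(c, b) + opp(b)
  Sort arguments:  g(b + b + b + d, b + d) + g(c, b) + h(b + c) + opp(b) + opp(c) + opp(d) + opp(d)

Answer: yes — both canonical forms are g(b + b + b + d, b + d) + g(c, b) + h(b + c) + opp(b) + opp(c) + opp(d) + opp(d)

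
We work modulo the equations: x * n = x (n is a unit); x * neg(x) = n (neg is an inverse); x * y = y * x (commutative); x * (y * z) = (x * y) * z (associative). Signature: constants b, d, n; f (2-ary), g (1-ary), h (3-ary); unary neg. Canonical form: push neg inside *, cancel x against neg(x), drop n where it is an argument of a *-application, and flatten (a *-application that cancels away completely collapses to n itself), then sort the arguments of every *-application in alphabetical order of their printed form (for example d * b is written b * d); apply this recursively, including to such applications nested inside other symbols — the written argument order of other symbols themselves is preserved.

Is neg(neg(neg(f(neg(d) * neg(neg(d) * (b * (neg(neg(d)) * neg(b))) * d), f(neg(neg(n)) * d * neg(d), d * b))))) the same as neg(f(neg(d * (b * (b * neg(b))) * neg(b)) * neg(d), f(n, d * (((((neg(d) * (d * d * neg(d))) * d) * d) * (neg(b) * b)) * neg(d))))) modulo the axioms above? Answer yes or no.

Answer: no — neg(f(neg(d) * neg(d), f(n, b * d))) vs neg(f(neg(d) * neg(d), f(n, d * d)))

Derivation:
Left:  neg(neg(neg(f(neg(d) * neg(neg(d) * (b * (neg(neg(d)) * neg(b))) * d), f(neg(neg(n)) * d * neg(d), d * b)))))
  Push neg inside:  distribute neg over * and collapse double neg
  Collect terms:  neg(f(neg(d) * neg(d), f(n, b * d)))
Right:  neg(f(neg(d * (b * (b * neg(b))) * neg(b)) * neg(d), f(n, d * (((((neg(d) * (d * d * neg(d))) * d) * d) * (neg(b) * b)) * neg(d)))))
  Push neg inside:  distribute neg over * and collapse double neg
  Collect terms:  neg(f(neg(d) * neg(d), f(n, d * d)))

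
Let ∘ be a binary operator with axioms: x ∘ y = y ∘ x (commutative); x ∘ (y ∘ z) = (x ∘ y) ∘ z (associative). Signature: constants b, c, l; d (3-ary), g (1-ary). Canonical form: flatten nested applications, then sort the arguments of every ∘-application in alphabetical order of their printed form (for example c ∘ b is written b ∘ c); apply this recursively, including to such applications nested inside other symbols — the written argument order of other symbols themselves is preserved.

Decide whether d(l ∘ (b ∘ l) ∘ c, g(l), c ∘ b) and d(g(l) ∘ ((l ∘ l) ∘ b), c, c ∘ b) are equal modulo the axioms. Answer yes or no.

Answer: no — d(b ∘ c ∘ l ∘ l, g(l), b ∘ c) vs d(b ∘ g(l) ∘ l ∘ l, c, b ∘ c)

Derivation:
Left:  d(l ∘ (b ∘ l) ∘ c, g(l), c ∘ b)
  Descend into:  l ∘ (b ∘ l) ∘ c
  Flatten:  l ∘ b ∘ l ∘ c
  Sort:  b ∘ c ∘ l ∘ l
  Rebuild:  d(b ∘ c ∘ l ∘ l, g(l), b ∘ c)
Right:  d(g(l) ∘ ((l ∘ l) ∘ b), c, c ∘ b)
  Descend into:  g(l) ∘ ((l ∘ l) ∘ b)
  Un-nest:  g(l) ∘ l ∘ l ∘ b
  Sort arguments:  b ∘ g(l) ∘ l ∘ l
  Reassemble:  d(b ∘ g(l) ∘ l ∘ l, c, b ∘ c)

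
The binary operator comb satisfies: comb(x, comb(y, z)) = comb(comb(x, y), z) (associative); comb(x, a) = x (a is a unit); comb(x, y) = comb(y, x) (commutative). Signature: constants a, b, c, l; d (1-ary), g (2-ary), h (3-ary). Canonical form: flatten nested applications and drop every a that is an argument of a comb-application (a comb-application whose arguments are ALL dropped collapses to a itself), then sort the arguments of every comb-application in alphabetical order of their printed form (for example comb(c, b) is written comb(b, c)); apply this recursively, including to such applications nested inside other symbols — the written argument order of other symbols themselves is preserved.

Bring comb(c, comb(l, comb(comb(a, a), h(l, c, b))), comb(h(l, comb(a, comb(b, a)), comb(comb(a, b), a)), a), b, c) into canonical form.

Answer: comb(b, c, c, h(l, b, b), h(l, c, b), l)

Derivation:
Merge nested applications:  comb(c, l, a, a, h(l, c, b), h(l, comb(a, comb(b, a)), comb(comb(a, b), a)), a, b, c)
Canonicalize subterm:  h(l, comb(a, comb(b, a)), comb(comb(a, b), a))  →  h(l, b, b)
Unit:  drop a (×3)
Order the arguments:  comb(b, c, c, h(l, b, b), h(l, c, b), l)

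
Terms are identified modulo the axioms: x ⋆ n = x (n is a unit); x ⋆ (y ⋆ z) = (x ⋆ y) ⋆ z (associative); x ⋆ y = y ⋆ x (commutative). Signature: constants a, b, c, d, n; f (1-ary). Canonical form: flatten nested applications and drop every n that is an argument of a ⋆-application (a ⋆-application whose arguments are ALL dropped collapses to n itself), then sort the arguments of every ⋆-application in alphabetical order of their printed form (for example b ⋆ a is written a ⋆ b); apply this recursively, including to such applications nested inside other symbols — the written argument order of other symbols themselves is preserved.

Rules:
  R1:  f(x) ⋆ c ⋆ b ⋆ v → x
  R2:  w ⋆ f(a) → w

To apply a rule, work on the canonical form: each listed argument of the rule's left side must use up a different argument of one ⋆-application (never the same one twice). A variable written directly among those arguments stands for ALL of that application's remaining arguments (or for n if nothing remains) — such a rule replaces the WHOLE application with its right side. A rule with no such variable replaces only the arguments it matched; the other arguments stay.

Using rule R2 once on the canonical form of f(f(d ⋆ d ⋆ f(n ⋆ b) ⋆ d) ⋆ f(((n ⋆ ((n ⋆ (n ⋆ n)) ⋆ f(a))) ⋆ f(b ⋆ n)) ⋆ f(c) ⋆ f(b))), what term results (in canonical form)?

Answer: f(f(d ⋆ d ⋆ d ⋆ f(b)) ⋆ f(f(b) ⋆ f(b) ⋆ f(c)))

Derivation:
Canonical form:  f(f(d ⋆ d ⋆ d ⋆ f(b)) ⋆ f(f(a) ⋆ f(b) ⋆ f(b) ⋆ f(c)))
R2 matches:  uses f(a);  w := f(b) ⋆ f(b) ⋆ f(c)
Every leftover argument binds to the variable; the entire application is replaced.
New term:  f(f(d ⋆ d ⋆ d ⋆ f(b)) ⋆ f(f(b) ⋆ f(b) ⋆ f(c)))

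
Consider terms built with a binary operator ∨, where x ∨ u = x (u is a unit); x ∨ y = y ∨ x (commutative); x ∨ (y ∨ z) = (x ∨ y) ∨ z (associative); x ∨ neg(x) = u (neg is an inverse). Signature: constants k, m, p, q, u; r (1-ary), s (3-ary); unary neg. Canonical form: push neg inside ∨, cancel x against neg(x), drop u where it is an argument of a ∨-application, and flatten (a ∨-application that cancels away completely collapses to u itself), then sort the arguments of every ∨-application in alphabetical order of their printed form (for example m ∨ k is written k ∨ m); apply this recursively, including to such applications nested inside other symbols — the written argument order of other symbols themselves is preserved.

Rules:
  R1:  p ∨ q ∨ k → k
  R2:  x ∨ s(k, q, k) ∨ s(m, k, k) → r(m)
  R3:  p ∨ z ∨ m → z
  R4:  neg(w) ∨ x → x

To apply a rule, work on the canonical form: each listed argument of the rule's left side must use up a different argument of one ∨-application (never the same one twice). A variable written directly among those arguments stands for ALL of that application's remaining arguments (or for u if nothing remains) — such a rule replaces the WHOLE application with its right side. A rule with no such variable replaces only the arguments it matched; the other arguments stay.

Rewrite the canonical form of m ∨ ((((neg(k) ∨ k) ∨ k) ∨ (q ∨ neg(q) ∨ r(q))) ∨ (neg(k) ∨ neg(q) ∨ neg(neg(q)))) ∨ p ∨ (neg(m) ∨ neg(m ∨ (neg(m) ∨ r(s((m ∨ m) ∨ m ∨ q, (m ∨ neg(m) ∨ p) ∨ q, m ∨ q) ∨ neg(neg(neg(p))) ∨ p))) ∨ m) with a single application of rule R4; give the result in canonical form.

Canonical form:  m ∨ neg(r(s(m ∨ m ∨ m ∨ q, p ∨ q, m ∨ q))) ∨ p ∨ r(q)
Apply R4:  consuming neg(r(s(m ∨ m ∨ m ∨ q, p ∨ q, m ∨ q)));  w := r(s(m ∨ m ∨ m ∨ q, p ∨ q, m ∨ q)), x := m ∨ p ∨ r(q)
The extension variable absorbs all remaining arguments, so the whole application is rewritten.
New term:  m ∨ p ∨ r(q)

Answer: m ∨ p ∨ r(q)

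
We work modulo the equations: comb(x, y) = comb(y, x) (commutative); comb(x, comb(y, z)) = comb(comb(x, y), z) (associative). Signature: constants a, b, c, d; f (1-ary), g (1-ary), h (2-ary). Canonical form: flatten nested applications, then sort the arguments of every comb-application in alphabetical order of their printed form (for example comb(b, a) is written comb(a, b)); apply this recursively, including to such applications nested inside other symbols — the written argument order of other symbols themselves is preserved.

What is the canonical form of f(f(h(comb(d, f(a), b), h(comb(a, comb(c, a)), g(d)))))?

Answer: f(f(h(comb(b, d, f(a)), h(comb(a, a, c), g(d)))))

Derivation:
Focus inside:  comb(a, comb(c, a))
Flatten:  comb(a, c, a)
Sort arguments:  comb(a, a, c)
Put back:  f(f(h(comb(b, d, f(a)), h(comb(a, a, c), g(d)))))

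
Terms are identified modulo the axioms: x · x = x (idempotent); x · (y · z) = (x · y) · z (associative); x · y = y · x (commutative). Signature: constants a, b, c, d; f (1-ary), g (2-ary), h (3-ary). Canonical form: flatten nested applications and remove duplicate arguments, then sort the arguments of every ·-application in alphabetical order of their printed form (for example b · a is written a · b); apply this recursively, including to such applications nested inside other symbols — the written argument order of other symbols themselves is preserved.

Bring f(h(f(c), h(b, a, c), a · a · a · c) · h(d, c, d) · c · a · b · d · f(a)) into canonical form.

Focus inside:  h(f(c), h(b, a, c), a · a · a · c) · h(d, c, d) · c · a · b · d · f(a)
Simplify inside:  h(f(c), h(b, a, c), a · a · a · c)  →  h(f(c), h(b, a, c), a · c)
Order the arguments:  a · b · c · d · f(a) · h(d, c, d) · h(f(c), h(b, a, c), a · c)
Reassemble:  f(a · b · c · d · f(a) · h(d, c, d) · h(f(c), h(b, a, c), a · c))

Answer: f(a · b · c · d · f(a) · h(d, c, d) · h(f(c), h(b, a, c), a · c))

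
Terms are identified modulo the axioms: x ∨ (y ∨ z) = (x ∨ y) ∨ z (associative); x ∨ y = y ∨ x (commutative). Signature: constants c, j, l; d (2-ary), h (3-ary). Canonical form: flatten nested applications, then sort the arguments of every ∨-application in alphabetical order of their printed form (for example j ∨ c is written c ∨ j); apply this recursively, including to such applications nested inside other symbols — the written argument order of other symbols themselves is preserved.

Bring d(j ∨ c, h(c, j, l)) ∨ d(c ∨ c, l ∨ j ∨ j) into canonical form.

Canonicalize subterm:  d(j ∨ c, h(c, j, l))  →  d(c ∨ j, h(c, j, l))
Simplify inside:  d(c ∨ c, l ∨ j ∨ j)  →  d(c ∨ c, j ∨ j ∨ l)
Sort arguments:  d(c ∨ c, j ∨ j ∨ l) ∨ d(c ∨ j, h(c, j, l))

Answer: d(c ∨ c, j ∨ j ∨ l) ∨ d(c ∨ j, h(c, j, l))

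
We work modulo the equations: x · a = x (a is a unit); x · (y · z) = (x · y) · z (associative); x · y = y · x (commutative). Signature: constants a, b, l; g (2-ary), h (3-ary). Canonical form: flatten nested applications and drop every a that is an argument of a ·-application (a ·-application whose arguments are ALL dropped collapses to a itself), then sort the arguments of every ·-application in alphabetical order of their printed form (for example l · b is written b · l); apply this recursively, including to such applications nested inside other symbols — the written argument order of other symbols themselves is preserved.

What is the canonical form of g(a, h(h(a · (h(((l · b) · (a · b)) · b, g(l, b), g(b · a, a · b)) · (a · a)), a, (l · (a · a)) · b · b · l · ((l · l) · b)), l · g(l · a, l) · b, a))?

Descend into:  a · (h(((l · b) · (a · b)) · b, g(l, b), g(b · a, a · b)) · (a · a))
Flatten:  a · h(((l · b) · (a · b)) · b, g(l, b), g(b · a, a · b)) · a · a
Inside:  h(((l · b) · (a · b)) · b, g(l, b), g(b · a, a · b))  →  h(b · b · b · l, g(l, b), g(b, b))
Unit:  drop a (×3)
Sort arguments:  h(b · b · b · l, g(l, b), g(b, b))
Rebuild:  g(a, h(h(h(b · b · b · l, g(l, b), g(b, b)), a, b · b · b · l · l · l · l), b · g(l, l) · l, a))

Answer: g(a, h(h(h(b · b · b · l, g(l, b), g(b, b)), a, b · b · b · l · l · l · l), b · g(l, l) · l, a))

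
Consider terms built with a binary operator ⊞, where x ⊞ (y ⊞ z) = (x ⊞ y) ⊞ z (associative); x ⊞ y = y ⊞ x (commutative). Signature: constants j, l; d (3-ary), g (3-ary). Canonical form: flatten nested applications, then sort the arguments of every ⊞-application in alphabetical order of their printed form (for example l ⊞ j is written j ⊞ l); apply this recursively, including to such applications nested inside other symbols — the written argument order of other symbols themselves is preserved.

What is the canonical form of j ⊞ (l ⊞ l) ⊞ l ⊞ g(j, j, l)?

Answer: g(j, j, l) ⊞ j ⊞ l ⊞ l ⊞ l

Derivation:
Flatten:  j ⊞ l ⊞ l ⊞ l ⊞ g(j, j, l)
Sort:  g(j, j, l) ⊞ j ⊞ l ⊞ l ⊞ l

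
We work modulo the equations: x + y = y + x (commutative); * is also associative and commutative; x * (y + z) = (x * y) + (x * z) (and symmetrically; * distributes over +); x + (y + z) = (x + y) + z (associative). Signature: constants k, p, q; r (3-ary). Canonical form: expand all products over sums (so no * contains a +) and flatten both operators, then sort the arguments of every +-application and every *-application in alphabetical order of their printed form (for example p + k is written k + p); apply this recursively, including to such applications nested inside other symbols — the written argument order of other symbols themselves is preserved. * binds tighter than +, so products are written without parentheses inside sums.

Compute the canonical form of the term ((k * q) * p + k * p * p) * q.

Answer: k * p * p * q + k * p * q * q

Derivation:
Expand:  k * p * q * q + k * p * p * q
Sort arguments:  k * p * p * q + k * p * q * q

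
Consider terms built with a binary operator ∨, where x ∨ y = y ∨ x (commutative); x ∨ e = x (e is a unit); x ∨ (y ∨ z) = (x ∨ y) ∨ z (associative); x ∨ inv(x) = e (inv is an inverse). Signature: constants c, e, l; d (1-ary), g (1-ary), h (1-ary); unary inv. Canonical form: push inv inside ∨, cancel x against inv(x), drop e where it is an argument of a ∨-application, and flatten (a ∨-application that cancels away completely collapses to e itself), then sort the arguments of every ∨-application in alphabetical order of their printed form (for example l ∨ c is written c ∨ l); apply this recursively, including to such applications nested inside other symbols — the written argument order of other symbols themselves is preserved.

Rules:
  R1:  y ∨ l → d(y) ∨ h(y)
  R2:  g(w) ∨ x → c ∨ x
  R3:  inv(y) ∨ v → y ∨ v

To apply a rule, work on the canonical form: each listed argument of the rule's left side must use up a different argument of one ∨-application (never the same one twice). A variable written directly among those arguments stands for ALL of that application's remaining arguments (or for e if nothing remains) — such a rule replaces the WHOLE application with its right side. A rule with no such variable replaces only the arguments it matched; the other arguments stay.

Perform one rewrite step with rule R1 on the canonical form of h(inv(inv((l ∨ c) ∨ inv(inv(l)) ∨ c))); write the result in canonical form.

Canonical form:  h(c ∨ c ∨ l ∨ l)
Apply R1:  consuming l;  y := c ∨ c ∨ l
Every leftover argument binds to the variable; the entire application is replaced.
Giving:  h(d(c ∨ c ∨ l) ∨ h(c ∨ c ∨ l))

Answer: h(d(c ∨ c ∨ l) ∨ h(c ∨ c ∨ l))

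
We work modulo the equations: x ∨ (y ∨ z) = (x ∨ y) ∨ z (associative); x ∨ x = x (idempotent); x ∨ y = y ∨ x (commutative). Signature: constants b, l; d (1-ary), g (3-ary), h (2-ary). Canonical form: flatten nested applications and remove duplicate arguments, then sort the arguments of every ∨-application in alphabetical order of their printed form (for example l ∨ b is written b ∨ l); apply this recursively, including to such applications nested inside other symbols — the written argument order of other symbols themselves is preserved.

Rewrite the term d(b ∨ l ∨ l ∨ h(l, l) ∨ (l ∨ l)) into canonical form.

Answer: d(b ∨ h(l, l) ∨ l)

Derivation:
Descend into:  b ∨ l ∨ l ∨ h(l, l) ∨ (l ∨ l)
Merge nested applications:  b ∨ l ∨ l ∨ h(l, l) ∨ l ∨ l
Idempotence:  drop duplicate l, l, l
Order the arguments:  b ∨ h(l, l) ∨ l
Reassemble:  d(b ∨ h(l, l) ∨ l)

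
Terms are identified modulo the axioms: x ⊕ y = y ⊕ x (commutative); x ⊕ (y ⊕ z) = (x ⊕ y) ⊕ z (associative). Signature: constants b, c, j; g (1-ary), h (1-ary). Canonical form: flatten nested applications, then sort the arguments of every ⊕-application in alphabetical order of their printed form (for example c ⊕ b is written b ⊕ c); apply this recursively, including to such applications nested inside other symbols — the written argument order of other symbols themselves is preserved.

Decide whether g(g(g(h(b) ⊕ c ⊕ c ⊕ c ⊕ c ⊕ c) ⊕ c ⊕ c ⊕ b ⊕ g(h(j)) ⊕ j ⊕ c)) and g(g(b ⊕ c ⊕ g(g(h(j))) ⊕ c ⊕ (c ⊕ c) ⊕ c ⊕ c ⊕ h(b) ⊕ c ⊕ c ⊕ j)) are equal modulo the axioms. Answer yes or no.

Left:  g(g(g(h(b) ⊕ c ⊕ c ⊕ c ⊕ c ⊕ c) ⊕ c ⊕ c ⊕ b ⊕ g(h(j)) ⊕ j ⊕ c))
  Descend into:  g(h(b) ⊕ c ⊕ c ⊕ c ⊕ c ⊕ c) ⊕ c ⊕ c ⊕ b ⊕ g(h(j)) ⊕ j ⊕ c
  Canonicalize subterm:  g(h(b) ⊕ c ⊕ c ⊕ c ⊕ c ⊕ c)  →  g(c ⊕ c ⊕ c ⊕ c ⊕ c ⊕ h(b))
  Sort arguments:  b ⊕ c ⊕ c ⊕ c ⊕ g(c ⊕ c ⊕ c ⊕ c ⊕ c ⊕ h(b)) ⊕ g(h(j)) ⊕ j
  Put back:  g(g(b ⊕ c ⊕ c ⊕ c ⊕ g(c ⊕ c ⊕ c ⊕ c ⊕ c ⊕ h(b)) ⊕ g(h(j)) ⊕ j))
Right:  g(g(b ⊕ c ⊕ g(g(h(j))) ⊕ c ⊕ (c ⊕ c) ⊕ c ⊕ c ⊕ h(b) ⊕ c ⊕ c ⊕ j))
  Focus inside:  b ⊕ c ⊕ g(g(h(j))) ⊕ c ⊕ (c ⊕ c) ⊕ c ⊕ c ⊕ h(b) ⊕ c ⊕ c ⊕ j
  Merge nested applications:  b ⊕ c ⊕ g(g(h(j))) ⊕ c ⊕ c ⊕ c ⊕ c ⊕ c ⊕ h(b) ⊕ c ⊕ c ⊕ j
  Sort:  b ⊕ c ⊕ c ⊕ c ⊕ c ⊕ c ⊕ c ⊕ c ⊕ c ⊕ g(g(h(j))) ⊕ h(b) ⊕ j
  Rebuild:  g(g(b ⊕ c ⊕ c ⊕ c ⊕ c ⊕ c ⊕ c ⊕ c ⊕ c ⊕ g(g(h(j))) ⊕ h(b) ⊕ j))

Answer: no — g(g(b ⊕ c ⊕ c ⊕ c ⊕ g(c ⊕ c ⊕ c ⊕ c ⊕ c ⊕ h(b)) ⊕ g(h(j)) ⊕ j)) vs g(g(b ⊕ c ⊕ c ⊕ c ⊕ c ⊕ c ⊕ c ⊕ c ⊕ c ⊕ g(g(h(j))) ⊕ h(b) ⊕ j))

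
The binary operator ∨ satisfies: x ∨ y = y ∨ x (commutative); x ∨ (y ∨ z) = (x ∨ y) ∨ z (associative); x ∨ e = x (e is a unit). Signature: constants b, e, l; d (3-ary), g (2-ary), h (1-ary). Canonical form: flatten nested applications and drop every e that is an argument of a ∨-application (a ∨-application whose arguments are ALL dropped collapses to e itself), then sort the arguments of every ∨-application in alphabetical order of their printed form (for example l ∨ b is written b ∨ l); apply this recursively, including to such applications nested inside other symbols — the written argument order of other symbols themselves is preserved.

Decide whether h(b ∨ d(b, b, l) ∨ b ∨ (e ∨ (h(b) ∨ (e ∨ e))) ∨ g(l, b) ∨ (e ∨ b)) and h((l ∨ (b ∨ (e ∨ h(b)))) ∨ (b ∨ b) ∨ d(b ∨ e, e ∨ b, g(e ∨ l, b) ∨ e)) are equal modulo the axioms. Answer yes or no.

Answer: no — h(b ∨ b ∨ b ∨ d(b, b, l) ∨ g(l, b) ∨ h(b)) vs h(b ∨ b ∨ b ∨ d(b, b, g(l, b)) ∨ h(b) ∨ l)

Derivation:
Left:  h(b ∨ d(b, b, l) ∨ b ∨ (e ∨ (h(b) ∨ (e ∨ e))) ∨ g(l, b) ∨ (e ∨ b))
  Work inside:  b ∨ d(b, b, l) ∨ b ∨ (e ∨ (h(b) ∨ (e ∨ e))) ∨ g(l, b) ∨ (e ∨ b)
  Un-nest:  b ∨ d(b, b, l) ∨ b ∨ e ∨ h(b) ∨ e ∨ e ∨ g(l, b) ∨ e ∨ b
  Unit:  drop e (×4)
  Order the arguments:  b ∨ b ∨ b ∨ d(b, b, l) ∨ g(l, b) ∨ h(b)
  Rebuild:  h(b ∨ b ∨ b ∨ d(b, b, l) ∨ g(l, b) ∨ h(b))
Right:  h((l ∨ (b ∨ (e ∨ h(b)))) ∨ (b ∨ b) ∨ d(b ∨ e, e ∨ b, g(e ∨ l, b) ∨ e))
  Work inside:  (l ∨ (b ∨ (e ∨ h(b)))) ∨ (b ∨ b) ∨ d(b ∨ e, e ∨ b, g(e ∨ l, b) ∨ e)
  Un-nest:  l ∨ b ∨ e ∨ h(b) ∨ b ∨ b ∨ d(b ∨ e, e ∨ b, g(e ∨ l, b) ∨ e)
  Simplify inside:  d(b ∨ e, e ∨ b, g(e ∨ l, b) ∨ e)  →  d(b, b, g(l, b))
  Drop the unit:  drop e
  Sort arguments:  b ∨ b ∨ b ∨ d(b, b, g(l, b)) ∨ h(b) ∨ l
  Put back:  h(b ∨ b ∨ b ∨ d(b, b, g(l, b)) ∨ h(b) ∨ l)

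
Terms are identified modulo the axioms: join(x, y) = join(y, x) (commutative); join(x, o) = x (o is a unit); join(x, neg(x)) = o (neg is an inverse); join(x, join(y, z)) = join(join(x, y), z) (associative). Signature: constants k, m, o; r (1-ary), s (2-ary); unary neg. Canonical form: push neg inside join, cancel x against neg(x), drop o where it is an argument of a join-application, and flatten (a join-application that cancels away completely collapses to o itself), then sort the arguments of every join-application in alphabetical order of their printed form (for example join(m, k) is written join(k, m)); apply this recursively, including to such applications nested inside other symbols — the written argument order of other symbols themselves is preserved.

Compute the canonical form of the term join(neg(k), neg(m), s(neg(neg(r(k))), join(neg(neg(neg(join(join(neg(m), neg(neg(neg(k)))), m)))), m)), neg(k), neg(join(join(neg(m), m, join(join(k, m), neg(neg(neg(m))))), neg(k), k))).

Push neg inside:  distribute neg over join and collapse double neg
Collect:  join(neg(k), neg(k), neg(k), neg(m), s(r(k), join(k, m)))

Answer: join(neg(k), neg(k), neg(k), neg(m), s(r(k), join(k, m)))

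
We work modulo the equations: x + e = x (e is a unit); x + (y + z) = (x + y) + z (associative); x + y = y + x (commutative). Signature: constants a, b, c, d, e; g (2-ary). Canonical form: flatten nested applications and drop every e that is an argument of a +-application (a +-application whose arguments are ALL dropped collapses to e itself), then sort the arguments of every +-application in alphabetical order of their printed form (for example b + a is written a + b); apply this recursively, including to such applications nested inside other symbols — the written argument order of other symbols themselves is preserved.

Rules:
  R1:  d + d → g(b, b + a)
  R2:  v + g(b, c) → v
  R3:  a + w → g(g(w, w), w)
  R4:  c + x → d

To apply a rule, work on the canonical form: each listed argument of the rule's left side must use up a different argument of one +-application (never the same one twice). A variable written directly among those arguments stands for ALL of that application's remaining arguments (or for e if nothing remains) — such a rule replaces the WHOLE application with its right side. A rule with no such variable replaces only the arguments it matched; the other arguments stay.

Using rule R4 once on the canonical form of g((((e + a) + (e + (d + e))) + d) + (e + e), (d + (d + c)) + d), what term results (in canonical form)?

Canonical form:  g(a + d + d, c + d + d + d)
Match R4:  consume c;  x := d + d + d
The extension variable absorbs all remaining arguments, so the whole application is rewritten.
Result:  g(a + d + d, d)

Answer: g(a + d + d, d)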